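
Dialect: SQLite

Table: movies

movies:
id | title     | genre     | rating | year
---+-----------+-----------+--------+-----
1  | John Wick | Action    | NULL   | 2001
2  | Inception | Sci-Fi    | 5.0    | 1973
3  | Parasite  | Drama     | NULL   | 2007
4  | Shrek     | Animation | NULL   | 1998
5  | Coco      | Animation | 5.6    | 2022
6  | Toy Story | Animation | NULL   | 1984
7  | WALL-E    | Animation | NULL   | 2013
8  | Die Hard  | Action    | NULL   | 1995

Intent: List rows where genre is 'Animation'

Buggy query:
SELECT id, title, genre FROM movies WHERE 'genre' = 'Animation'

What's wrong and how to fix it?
Bug: 'genre' in single quotes is a string literal, not the column; the comparison is literal-vs-literal and never true

Fix: Remove the quotes around the column name (or use double quotes for an identifier)

Corrected query:
SELECT id, title, genre FROM movies WHERE genre = 'Animation'

Result:
id | title     | genre    
---+-----------+----------
4  | Shrek     | Animation
5  | Coco      | Animation
6  | Toy Story | Animation
7  | WALL-E    | Animation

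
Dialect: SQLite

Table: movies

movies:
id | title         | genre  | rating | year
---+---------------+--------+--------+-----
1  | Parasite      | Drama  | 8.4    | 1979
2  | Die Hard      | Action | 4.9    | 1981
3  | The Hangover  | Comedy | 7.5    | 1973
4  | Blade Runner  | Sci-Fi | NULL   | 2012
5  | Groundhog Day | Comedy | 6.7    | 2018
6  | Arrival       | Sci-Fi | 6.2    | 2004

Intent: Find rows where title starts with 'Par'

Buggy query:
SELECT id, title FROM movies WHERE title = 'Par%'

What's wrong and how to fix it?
Bug: Wildcards only work with LIKE; '=' treats '%' as a literal character

Fix: Replace '=' with LIKE so 'Par%' is treated as a pattern

Corrected query:
SELECT id, title FROM movies WHERE title LIKE 'Par%'

Result:
id | title   
---+---------
1  | Parasite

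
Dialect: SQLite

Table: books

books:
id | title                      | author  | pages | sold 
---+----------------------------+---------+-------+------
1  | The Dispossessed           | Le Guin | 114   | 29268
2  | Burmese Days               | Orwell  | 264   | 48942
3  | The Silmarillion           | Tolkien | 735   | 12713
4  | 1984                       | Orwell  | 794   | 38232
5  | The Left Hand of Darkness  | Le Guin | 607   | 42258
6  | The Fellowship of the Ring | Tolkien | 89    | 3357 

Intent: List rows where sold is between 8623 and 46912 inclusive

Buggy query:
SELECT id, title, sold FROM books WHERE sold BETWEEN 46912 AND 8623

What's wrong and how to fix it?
Bug: BETWEEN expects the lower bound first; with 46912 AND 8623 the range is empty

Fix: Swap the bounds so the smaller value comes first

Corrected query:
SELECT id, title, sold FROM books WHERE sold BETWEEN 8623 AND 46912

Result:
id | title                     | sold 
---+---------------------------+------
1  | The Dispossessed          | 29268
3  | The Silmarillion          | 12713
4  | 1984                      | 38232
5  | The Left Hand of Darkness | 42258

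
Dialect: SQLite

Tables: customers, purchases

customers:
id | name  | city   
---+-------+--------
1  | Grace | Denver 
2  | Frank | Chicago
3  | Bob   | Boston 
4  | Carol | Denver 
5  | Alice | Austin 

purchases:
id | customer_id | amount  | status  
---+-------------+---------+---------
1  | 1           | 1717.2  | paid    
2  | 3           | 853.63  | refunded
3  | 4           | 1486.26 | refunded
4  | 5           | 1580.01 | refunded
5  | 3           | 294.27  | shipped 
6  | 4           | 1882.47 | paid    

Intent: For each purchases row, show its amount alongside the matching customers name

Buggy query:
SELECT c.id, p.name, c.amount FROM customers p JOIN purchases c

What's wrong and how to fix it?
Bug: Missing join condition: each purchases row is matched to all customers rows instead of just its own

Fix: Add ON c.customer_id = p.id to the JOIN

Corrected query:
SELECT c.id, p.name, c.amount FROM customers p JOIN purchases c ON c.customer_id = p.id

Result:
id | name  | amount 
---+-------+--------
1  | Grace | 1717.2 
2  | Bob   | 853.63 
3  | Carol | 1486.26
4  | Alice | 1580.01
5  | Bob   | 294.27 
6  | Carol | 1882.47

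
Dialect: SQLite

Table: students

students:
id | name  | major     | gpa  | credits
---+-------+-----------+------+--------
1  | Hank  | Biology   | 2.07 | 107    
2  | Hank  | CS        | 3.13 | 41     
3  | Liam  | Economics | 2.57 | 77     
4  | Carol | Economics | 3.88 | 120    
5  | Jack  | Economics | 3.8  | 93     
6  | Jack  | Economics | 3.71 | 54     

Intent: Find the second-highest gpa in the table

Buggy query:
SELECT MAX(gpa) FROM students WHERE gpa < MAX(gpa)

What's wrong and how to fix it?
Bug: MAX(gpa) on the right of the comparison is an aggregate-in-WHERE error

Fix: Put the inner MAX in a scalar subquery

Corrected query:
SELECT MAX(gpa) FROM students WHERE gpa < (SELECT MAX(gpa) FROM students)

Result:
MAX(gpa)
--------
3.8     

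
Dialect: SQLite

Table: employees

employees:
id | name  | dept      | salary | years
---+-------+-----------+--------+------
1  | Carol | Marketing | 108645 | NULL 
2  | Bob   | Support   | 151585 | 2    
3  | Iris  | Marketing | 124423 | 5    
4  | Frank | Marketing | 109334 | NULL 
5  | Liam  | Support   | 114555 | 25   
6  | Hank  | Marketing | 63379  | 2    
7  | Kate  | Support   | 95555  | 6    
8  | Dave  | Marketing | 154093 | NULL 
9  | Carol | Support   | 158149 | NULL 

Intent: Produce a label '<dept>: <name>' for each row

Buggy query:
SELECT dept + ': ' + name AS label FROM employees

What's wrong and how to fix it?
Bug: '+' is numeric addition; on text columns SQLite converts them to 0 instead of concatenating

Fix: Replace + with || to concatenate text

Corrected query:
SELECT dept || ': ' || name AS label FROM employees

Result:
label           
----------------
Marketing: Carol
Support: Bob    
Marketing: Iris 
Marketing: Frank
Support: Liam   
Marketing: Hank 
Support: Kate   
Marketing: Dave 
Support: Carol  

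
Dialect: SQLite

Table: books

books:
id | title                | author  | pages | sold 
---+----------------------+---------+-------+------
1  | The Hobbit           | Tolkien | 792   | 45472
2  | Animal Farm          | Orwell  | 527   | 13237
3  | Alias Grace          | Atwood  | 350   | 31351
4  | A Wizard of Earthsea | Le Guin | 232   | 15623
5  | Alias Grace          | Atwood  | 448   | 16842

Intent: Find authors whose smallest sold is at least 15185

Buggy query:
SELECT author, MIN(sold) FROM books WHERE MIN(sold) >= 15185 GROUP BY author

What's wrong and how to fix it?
Bug: MIN() in WHERE is a misuse of aggregate

Fix: Replace WHERE with HAVING after the GROUP BY

Corrected query:
SELECT author, MIN(sold) FROM books GROUP BY author HAVING MIN(sold) >= 15185

Result:
author  | MIN(sold)
--------+----------
Atwood  | 16842    
Le Guin | 15623    
Tolkien | 45472    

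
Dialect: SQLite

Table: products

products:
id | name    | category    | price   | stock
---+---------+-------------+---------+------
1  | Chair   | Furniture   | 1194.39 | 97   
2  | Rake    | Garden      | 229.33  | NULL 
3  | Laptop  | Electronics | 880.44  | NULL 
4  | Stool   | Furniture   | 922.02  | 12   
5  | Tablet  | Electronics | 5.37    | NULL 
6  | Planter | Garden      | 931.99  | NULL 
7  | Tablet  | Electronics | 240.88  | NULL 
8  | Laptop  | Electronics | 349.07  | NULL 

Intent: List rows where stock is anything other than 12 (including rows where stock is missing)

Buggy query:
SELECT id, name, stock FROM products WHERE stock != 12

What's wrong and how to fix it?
Bug: Inequality against NULL is unknown, not true; rows with NULL are dropped

Fix: Add an explicit OR stock IS NULL to include the missing-value rows

Corrected query:
SELECT id, name, stock FROM products WHERE stock != 12 OR stock IS NULL

Result:
id | name    | stock
---+---------+------
1  | Chair   | 97   
2  | Rake    | NULL 
3  | Laptop  | NULL 
5  | Tablet  | NULL 
6  | Planter | NULL 
7  | Tablet  | NULL 
8  | Laptop  | NULL 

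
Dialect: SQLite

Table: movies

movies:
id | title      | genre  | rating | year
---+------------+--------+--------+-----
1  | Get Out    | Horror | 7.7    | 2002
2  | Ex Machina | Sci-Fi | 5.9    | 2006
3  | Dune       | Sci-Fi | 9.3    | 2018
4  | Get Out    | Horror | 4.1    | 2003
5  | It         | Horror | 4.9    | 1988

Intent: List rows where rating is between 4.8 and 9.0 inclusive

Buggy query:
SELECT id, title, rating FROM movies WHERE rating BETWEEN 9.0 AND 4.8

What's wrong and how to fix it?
Bug: The bounds are reversed; BETWEEN a AND b requires a <= b to match anything

Fix: Swap the bounds so the smaller value comes first

Corrected query:
SELECT id, title, rating FROM movies WHERE rating BETWEEN 4.8 AND 9.0

Result:
id | title      | rating
---+------------+-------
1  | Get Out    | 7.7   
2  | Ex Machina | 5.9   
5  | It         | 4.9   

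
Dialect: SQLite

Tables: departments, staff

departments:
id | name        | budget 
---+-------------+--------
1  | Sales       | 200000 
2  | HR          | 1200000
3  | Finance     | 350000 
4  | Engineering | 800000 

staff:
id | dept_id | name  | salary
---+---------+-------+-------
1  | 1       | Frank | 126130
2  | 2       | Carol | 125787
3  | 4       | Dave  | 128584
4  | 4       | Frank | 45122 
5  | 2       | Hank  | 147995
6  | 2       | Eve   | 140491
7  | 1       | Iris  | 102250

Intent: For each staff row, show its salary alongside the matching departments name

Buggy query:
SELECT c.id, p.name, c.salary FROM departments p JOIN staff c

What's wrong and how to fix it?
Bug: JOIN with no ON clause produces a cartesian product; every staff row pairs with every departments row

Fix: Add ON c.dept_id = p.id to the JOIN

Corrected query:
SELECT c.id, p.name, c.salary FROM departments p JOIN staff c ON c.dept_id = p.id

Result:
id | name        | salary
---+-------------+-------
1  | Sales       | 126130
2  | HR          | 125787
3  | Engineering | 128584
4  | Engineering | 45122 
5  | HR          | 147995
6  | HR          | 140491
7  | Sales       | 102250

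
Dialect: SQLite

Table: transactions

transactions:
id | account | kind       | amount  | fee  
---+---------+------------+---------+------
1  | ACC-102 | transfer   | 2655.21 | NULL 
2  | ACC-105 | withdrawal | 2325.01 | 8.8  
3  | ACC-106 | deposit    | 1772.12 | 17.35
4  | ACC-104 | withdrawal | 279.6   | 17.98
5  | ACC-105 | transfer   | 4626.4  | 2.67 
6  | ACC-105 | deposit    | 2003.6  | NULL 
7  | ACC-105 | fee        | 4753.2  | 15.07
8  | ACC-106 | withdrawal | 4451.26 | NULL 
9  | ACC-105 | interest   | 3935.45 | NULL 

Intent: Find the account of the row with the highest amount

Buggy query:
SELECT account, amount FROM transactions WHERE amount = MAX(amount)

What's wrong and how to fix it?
Bug: MAX(amount) is an aggregate and cannot be used directly in WHERE

Fix: Wrap MAX in a scalar subquery so WHERE compares against a single value

Corrected query:
SELECT account, amount FROM transactions WHERE amount = (SELECT MAX(amount) FROM transactions)

Result:
account | amount
--------+-------
ACC-105 | 4753.2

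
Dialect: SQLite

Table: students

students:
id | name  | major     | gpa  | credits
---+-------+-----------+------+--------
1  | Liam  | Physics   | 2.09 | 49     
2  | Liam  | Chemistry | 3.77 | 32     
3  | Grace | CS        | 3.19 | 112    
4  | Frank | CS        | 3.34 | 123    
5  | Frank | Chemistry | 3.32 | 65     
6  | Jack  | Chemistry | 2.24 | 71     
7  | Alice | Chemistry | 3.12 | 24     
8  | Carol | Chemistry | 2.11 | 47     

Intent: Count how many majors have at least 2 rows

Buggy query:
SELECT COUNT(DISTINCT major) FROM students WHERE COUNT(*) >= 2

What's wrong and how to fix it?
Bug: WHERE filters individual rows, not groups, so a group-level COUNT is invalid there

Fix: Group first with HAVING COUNT(*) >= 2, then COUNT the resulting groups

Corrected query:
SELECT COUNT(*) FROM (SELECT major FROM students GROUP BY major HAVING COUNT(*) >= 2)

Result:
COUNT(*)
--------
2       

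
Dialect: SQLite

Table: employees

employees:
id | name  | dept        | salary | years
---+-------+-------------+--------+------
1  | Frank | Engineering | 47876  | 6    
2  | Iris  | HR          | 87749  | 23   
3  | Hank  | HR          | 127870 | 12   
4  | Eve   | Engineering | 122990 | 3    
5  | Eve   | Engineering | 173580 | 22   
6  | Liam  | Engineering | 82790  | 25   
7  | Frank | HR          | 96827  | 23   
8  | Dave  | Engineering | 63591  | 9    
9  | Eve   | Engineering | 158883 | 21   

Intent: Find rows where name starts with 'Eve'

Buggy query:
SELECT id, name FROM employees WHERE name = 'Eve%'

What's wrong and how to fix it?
Bug: '=' compares the literal string including the % character; pattern matching needs LIKE

Fix: Replace '=' with LIKE so 'Eve%' is treated as a pattern

Corrected query:
SELECT id, name FROM employees WHERE name LIKE 'Eve%'

Result:
id | name
---+-----
4  | Eve 
5  | Eve 
9  | Eve 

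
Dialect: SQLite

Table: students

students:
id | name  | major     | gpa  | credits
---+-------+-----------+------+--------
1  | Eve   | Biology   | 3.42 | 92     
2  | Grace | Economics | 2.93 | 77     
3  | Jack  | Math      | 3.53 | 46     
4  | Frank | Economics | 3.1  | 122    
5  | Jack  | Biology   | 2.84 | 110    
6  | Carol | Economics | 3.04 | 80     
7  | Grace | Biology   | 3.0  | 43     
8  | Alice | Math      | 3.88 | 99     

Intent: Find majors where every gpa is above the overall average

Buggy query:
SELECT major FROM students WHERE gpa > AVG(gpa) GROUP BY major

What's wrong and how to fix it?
Bug: WHERE evaluates per row before aggregation, so AVG() is unavailable

Fix: Use a subquery for AVG and a HAVING MIN(...) filter so the condition holds for every row in the group

Corrected query:
SELECT major FROM students GROUP BY major HAVING MIN(gpa) > (SELECT AVG(gpa) FROM students)

Result:
major
-----
Math 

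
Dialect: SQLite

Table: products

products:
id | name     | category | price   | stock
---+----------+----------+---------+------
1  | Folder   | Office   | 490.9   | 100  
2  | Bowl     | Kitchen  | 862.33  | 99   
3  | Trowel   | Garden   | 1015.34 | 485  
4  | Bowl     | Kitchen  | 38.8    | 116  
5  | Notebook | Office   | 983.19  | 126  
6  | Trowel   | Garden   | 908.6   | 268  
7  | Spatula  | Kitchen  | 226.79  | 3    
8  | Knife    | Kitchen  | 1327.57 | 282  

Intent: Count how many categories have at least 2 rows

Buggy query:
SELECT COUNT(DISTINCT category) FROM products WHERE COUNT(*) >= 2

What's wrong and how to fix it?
Bug: WHERE filters individual rows, not groups, so a group-level COUNT is invalid there

Fix: Group first with HAVING COUNT(*) >= 2, then COUNT the resulting groups

Corrected query:
SELECT COUNT(*) FROM (SELECT category FROM products GROUP BY category HAVING COUNT(*) >= 2)

Result:
COUNT(*)
--------
3       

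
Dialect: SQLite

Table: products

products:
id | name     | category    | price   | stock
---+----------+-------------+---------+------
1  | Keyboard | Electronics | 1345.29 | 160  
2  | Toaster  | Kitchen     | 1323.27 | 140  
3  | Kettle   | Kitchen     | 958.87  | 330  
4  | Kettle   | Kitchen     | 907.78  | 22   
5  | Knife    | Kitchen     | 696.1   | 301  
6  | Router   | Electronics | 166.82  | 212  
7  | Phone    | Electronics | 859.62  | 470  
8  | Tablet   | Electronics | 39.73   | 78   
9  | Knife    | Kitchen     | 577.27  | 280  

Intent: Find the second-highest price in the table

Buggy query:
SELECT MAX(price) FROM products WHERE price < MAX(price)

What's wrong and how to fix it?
Bug: The inner MAX is an aggregate inside WHERE, which is not allowed

Fix: Compute the overall MAX in a subquery, then take MAX of rows below it

Corrected query:
SELECT MAX(price) FROM products WHERE price < (SELECT MAX(price) FROM products)

Result:
MAX(price)
----------
1323.27   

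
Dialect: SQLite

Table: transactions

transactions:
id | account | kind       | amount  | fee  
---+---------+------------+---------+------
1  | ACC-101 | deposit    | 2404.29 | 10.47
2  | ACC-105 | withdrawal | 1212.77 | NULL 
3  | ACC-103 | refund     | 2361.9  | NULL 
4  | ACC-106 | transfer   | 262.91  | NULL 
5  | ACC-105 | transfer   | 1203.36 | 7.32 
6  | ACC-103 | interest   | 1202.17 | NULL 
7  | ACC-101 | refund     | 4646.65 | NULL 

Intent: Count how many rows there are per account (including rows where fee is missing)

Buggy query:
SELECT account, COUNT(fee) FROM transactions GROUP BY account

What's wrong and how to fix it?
Bug: COUNT(fee) skips NULLs, so groups with missing fee are undercounted

Fix: Use COUNT(*) to count all rows regardless of NULL

Corrected query:
SELECT account, COUNT(*) FROM transactions GROUP BY account

Result:
account | COUNT(*)
--------+---------
ACC-101 | 2       
ACC-103 | 2       
ACC-105 | 2       
ACC-106 | 1       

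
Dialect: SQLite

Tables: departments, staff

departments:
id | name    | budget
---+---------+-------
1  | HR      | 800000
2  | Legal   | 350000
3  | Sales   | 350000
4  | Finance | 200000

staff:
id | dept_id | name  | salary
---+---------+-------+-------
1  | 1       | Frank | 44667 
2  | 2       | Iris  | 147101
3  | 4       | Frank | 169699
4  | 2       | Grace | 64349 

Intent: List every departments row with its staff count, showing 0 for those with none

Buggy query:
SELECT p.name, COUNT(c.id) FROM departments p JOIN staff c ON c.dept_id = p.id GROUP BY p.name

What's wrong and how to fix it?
Bug: An inner join excludes parents with zero children

Fix: Switch to LEFT JOIN to retain unmatched parent rows

Corrected query:
SELECT p.name, COUNT(c.id) FROM departments p LEFT JOIN staff c ON c.dept_id = p.id GROUP BY p.name

Result:
name    | COUNT(c.id)
--------+------------
Finance | 1          
HR      | 1          
Legal   | 2          
Sales   | 0          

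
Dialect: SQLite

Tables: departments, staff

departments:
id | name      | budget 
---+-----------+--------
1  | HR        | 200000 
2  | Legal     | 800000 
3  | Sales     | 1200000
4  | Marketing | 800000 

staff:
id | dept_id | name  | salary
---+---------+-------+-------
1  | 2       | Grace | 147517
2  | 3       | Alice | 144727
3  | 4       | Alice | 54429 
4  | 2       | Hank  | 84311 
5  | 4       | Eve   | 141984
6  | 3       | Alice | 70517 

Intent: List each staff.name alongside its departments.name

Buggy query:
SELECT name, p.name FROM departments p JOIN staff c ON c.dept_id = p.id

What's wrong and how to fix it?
Bug: Both tables have a 'name' column; the unqualified reference is ambiguous

Fix: Qualify the column with its table alias (c.name)

Corrected query:
SELECT c.name, p.name FROM departments p JOIN staff c ON c.dept_id = p.id

Result:
name  | name     
------+----------
Grace | Legal    
Alice | Sales    
Alice | Marketing
Hank  | Legal    
Eve   | Marketing
Alice | Sales    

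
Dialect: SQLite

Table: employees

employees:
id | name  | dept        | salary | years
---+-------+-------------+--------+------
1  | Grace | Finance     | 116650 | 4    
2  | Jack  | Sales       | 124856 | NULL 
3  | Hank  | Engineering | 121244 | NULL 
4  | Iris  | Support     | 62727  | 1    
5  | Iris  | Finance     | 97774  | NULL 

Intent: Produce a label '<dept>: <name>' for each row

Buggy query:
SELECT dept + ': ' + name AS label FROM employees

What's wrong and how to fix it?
Bug: '+' is numeric addition; on text columns SQLite converts them to 0 instead of concatenating

Fix: Replace + with || to concatenate text

Corrected query:
SELECT dept || ': ' || name AS label FROM employees

Result:
label            
-----------------
Finance: Grace   
Sales: Jack      
Engineering: Hank
Support: Iris    
Finance: Iris    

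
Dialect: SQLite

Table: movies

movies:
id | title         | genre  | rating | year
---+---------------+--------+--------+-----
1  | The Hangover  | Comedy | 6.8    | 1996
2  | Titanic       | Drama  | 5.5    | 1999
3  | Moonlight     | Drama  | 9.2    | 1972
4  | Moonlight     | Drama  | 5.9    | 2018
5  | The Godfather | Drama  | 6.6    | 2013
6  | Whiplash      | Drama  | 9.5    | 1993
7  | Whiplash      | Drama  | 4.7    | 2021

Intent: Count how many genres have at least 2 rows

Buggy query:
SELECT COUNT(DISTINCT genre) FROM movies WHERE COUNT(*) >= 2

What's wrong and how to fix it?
Bug: COUNT(*) cannot appear in WHERE; the per-group count doesn't exist yet

Fix: Group first with HAVING COUNT(*) >= 2, then COUNT the resulting groups

Corrected query:
SELECT COUNT(*) FROM (SELECT genre FROM movies GROUP BY genre HAVING COUNT(*) >= 2)

Result:
COUNT(*)
--------
1       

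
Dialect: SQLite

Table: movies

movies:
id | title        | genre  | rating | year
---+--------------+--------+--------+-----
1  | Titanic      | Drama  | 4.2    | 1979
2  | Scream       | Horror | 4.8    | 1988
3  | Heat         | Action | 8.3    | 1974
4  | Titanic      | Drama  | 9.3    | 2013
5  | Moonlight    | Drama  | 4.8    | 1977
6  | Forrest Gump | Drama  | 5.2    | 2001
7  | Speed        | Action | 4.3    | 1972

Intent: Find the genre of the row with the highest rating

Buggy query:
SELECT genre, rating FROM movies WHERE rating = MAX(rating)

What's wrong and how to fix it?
Bug: MAX(rating) is an aggregate and cannot be used directly in WHERE

Fix: Use a subquery: WHERE rating = (SELECT MAX(rating) FROM movies)

Corrected query:
SELECT genre, rating FROM movies WHERE rating = (SELECT MAX(rating) FROM movies)

Result:
genre | rating
------+-------
Drama | 9.3   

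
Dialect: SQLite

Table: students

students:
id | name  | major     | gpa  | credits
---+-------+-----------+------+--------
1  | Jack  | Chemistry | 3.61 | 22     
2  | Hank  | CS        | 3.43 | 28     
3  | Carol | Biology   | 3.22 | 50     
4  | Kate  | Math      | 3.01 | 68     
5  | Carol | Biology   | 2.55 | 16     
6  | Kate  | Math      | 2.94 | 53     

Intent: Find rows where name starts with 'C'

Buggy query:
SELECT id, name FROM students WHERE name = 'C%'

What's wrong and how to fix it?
Bug: Wildcards only work with LIKE; '=' treats '%' as a literal character

Fix: Use LIKE for wildcard pattern matching

Corrected query:
SELECT id, name FROM students WHERE name LIKE 'C%'

Result:
id | name 
---+------
3  | Carol
5  | Carol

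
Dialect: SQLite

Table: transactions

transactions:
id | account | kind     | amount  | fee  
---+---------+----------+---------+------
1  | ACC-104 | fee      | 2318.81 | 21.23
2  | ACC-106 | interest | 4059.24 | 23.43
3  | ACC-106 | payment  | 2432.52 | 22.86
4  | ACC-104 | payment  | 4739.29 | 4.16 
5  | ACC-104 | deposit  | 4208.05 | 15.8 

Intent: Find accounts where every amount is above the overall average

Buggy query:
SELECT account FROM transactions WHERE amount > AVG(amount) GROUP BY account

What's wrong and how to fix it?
Bug: WHERE evaluates per row before aggregation, so AVG() is unavailable

Fix: Compute the overall average in a scalar subquery and compare each group's MIN against it in HAVING

Corrected query:
SELECT account FROM transactions GROUP BY account HAVING MIN(amount) > (SELECT AVG(amount) FROM transactions)

Result:
(no rows)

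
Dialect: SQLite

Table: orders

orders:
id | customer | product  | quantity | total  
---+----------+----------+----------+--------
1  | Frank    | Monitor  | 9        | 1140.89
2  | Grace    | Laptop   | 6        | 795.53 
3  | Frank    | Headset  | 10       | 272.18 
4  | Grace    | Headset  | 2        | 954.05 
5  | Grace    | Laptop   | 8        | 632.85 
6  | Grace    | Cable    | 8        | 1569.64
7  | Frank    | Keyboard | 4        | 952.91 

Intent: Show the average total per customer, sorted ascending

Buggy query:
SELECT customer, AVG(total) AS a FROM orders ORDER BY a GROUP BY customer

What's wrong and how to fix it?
Bug: GROUP BY must precede ORDER BY

Fix: Reorder: SELECT … FROM … GROUP BY … ORDER BY …

Corrected query:
SELECT customer, AVG(total) AS a FROM orders GROUP BY customer ORDER BY a

Result:
customer | a       
---------+---------
Frank    | 788.66  
Grace    | 988.0175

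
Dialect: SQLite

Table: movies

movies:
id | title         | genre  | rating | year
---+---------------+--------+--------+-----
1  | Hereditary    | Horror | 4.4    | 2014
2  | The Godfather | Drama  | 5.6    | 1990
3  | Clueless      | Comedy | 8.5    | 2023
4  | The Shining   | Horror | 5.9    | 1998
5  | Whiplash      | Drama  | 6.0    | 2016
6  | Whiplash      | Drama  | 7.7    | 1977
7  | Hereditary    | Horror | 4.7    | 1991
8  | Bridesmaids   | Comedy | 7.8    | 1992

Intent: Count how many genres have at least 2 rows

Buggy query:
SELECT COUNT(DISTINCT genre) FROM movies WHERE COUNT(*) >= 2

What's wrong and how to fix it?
Bug: COUNT(*) cannot appear in WHERE; the per-group count doesn't exist yet

Fix: Use a subquery that GROUPs and filters with HAVING, then count its rows

Corrected query:
SELECT COUNT(*) FROM (SELECT genre FROM movies GROUP BY genre HAVING COUNT(*) >= 2)

Result:
COUNT(*)
--------
3       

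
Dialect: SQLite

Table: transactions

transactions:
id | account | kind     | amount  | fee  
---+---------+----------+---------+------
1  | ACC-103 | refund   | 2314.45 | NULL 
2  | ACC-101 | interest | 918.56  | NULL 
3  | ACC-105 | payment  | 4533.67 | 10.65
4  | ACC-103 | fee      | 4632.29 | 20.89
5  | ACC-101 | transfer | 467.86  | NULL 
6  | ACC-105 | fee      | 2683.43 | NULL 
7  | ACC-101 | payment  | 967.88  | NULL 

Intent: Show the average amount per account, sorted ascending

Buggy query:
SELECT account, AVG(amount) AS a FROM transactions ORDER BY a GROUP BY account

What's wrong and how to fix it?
Bug: ORDER BY appears before GROUP BY; SQL clause order requires GROUP BY first

Fix: Move ORDER BY to the end, after GROUP BY

Corrected query:
SELECT account, AVG(amount) AS a FROM transactions GROUP BY account ORDER BY a

Result:
account | a         
--------+-----------
ACC-101 | 784.766667
ACC-103 | 3473.37   
ACC-105 | 3608.55   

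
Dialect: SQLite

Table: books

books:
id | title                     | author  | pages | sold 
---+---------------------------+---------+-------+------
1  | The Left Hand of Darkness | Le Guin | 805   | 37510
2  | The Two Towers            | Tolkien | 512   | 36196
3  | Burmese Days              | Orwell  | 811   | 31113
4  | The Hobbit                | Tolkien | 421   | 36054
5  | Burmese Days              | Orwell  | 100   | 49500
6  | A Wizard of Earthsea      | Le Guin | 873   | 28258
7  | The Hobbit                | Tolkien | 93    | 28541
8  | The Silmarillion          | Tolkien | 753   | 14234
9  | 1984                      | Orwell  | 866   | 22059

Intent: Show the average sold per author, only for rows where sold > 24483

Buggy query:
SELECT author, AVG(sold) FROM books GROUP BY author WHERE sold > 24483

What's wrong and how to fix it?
Bug: WHERE cannot follow GROUP BY

Fix: Move the WHERE clause before GROUP BY

Corrected query:
SELECT author, AVG(sold) FROM books WHERE sold > 24483 GROUP BY author

Result:
author  | AVG(sold)
--------+----------
Le Guin | 32884    
Orwell  | 40306.5  
Tolkien | 33597    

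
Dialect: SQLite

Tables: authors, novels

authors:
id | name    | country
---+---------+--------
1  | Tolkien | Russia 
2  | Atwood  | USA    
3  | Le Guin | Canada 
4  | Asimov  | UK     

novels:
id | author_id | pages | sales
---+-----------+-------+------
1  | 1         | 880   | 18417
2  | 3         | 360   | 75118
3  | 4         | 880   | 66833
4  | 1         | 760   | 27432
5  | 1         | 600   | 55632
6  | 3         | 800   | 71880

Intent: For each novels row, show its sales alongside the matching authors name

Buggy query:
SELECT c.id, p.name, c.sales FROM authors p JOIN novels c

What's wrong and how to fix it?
Bug: JOIN with no ON clause produces a cartesian product; every novels row pairs with every authors row

Fix: Specify the join condition linking the foreign key to the parent id

Corrected query:
SELECT c.id, p.name, c.sales FROM authors p JOIN novels c ON c.author_id = p.id

Result:
id | name    | sales
---+---------+------
1  | Tolkien | 18417
2  | Le Guin | 75118
3  | Asimov  | 66833
4  | Tolkien | 27432
5  | Tolkien | 55632
6  | Le Guin | 71880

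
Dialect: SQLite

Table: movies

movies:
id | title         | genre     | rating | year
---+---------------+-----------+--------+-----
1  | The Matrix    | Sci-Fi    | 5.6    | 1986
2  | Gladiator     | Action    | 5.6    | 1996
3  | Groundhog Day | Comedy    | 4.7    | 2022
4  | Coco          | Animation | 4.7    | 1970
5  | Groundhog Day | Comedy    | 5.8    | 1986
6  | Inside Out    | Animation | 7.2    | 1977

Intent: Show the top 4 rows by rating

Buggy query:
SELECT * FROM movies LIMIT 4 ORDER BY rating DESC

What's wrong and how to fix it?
Bug: LIMIT must come after ORDER BY

Fix: Sort with ORDER BY, then apply LIMIT

Corrected query:
SELECT * FROM movies ORDER BY rating DESC LIMIT 4

Result:
id | title         | genre     | rating | year
---+---------------+-----------+--------+-----
6  | Inside Out    | Animation | 7.2    | 1977
5  | Groundhog Day | Comedy    | 5.8    | 1986
1  | The Matrix    | Sci-Fi    | 5.6    | 1986
2  | Gladiator     | Action    | 5.6    | 1996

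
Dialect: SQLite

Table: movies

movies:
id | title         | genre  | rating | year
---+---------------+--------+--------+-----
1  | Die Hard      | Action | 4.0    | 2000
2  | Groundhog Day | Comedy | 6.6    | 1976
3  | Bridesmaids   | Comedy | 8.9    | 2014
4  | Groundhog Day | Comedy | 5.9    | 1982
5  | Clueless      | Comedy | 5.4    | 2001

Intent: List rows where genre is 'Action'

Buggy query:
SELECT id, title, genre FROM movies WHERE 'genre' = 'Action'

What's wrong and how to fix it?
Bug: 'genre' in single quotes is a string literal, not the column; the comparison is literal-vs-literal and never true

Fix: Reference the column as genre without single quotes

Corrected query:
SELECT id, title, genre FROM movies WHERE genre = 'Action'

Result:
id | title    | genre 
---+----------+-------
1  | Die Hard | Action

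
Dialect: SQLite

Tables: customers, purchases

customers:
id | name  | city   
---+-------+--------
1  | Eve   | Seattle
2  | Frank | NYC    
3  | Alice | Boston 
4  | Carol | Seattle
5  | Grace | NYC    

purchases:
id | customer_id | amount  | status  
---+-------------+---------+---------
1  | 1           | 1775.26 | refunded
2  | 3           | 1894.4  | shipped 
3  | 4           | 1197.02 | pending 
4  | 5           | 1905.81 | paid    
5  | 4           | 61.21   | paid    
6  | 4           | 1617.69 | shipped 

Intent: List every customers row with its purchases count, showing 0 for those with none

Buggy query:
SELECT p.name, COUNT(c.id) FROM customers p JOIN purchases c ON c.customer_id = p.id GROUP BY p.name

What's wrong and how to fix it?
Bug: An inner join excludes parents with zero children

Fix: Use LEFT JOIN so parents without children still appear (COUNT(c.id) gives 0)

Corrected query:
SELECT p.name, COUNT(c.id) FROM customers p LEFT JOIN purchases c ON c.customer_id = p.id GROUP BY p.name

Result:
name  | COUNT(c.id)
------+------------
Alice | 1          
Carol | 3          
Eve   | 1          
Frank | 0          
Grace | 1          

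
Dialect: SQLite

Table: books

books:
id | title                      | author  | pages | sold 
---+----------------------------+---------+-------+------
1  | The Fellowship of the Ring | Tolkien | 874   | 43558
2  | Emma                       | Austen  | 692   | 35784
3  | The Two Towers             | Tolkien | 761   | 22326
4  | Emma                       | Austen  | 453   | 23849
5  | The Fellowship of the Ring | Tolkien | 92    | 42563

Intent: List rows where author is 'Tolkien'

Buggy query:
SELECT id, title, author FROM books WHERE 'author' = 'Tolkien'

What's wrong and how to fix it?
Bug: 'author' in single quotes is a string literal, not the column; the comparison is literal-vs-literal and never true

Fix: Reference the column as author without single quotes

Corrected query:
SELECT id, title, author FROM books WHERE author = 'Tolkien'

Result:
id | title                      | author 
---+----------------------------+--------
1  | The Fellowship of the Ring | Tolkien
3  | The Two Towers             | Tolkien
5  | The Fellowship of the Ring | Tolkien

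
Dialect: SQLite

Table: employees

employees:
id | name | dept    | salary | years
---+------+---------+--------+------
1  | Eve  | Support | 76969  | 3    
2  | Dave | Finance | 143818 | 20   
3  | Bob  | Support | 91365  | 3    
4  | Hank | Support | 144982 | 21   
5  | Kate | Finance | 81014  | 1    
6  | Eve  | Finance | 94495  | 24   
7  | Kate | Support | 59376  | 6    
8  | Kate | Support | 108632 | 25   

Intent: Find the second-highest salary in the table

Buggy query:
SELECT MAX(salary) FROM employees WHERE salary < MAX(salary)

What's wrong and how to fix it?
Bug: MAX(salary) on the right of the comparison is an aggregate-in-WHERE error

Fix: Compute the overall MAX in a subquery, then take MAX of rows below it

Corrected query:
SELECT MAX(salary) FROM employees WHERE salary < (SELECT MAX(salary) FROM employees)

Result:
MAX(salary)
-----------
143818     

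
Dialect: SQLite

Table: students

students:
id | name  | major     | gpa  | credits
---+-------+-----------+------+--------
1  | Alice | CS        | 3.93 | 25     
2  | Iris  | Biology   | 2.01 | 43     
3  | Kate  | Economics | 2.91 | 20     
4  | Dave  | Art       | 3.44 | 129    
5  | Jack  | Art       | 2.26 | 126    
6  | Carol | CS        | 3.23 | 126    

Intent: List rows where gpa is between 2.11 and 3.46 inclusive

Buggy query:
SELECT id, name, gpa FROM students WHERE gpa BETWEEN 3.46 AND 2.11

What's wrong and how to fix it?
Bug: BETWEEN expects the lower bound first; with 3.46 AND 2.11 the range is empty

Fix: Write BETWEEN 2.11 AND 3.46

Corrected query:
SELECT id, name, gpa FROM students WHERE gpa BETWEEN 2.11 AND 3.46

Result:
id | name  | gpa 
---+-------+-----
3  | Kate  | 2.91
4  | Dave  | 3.44
5  | Jack  | 2.26
6  | Carol | 3.23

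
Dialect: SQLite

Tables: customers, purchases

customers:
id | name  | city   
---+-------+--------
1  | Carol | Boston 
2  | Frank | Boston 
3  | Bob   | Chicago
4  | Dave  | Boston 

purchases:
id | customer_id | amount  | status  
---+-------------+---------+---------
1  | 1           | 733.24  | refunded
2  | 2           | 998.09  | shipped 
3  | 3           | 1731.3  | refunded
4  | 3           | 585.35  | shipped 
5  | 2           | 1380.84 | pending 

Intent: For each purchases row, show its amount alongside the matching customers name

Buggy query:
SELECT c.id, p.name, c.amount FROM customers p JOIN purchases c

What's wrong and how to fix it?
Bug: Missing join condition: each purchases row is matched to all customers rows instead of just its own

Fix: Add ON c.customer_id = p.id to the JOIN

Corrected query:
SELECT c.id, p.name, c.amount FROM customers p JOIN purchases c ON c.customer_id = p.id

Result:
id | name  | amount 
---+-------+--------
1  | Carol | 733.24 
2  | Frank | 998.09 
3  | Bob   | 1731.3 
4  | Bob   | 585.35 
5  | Frank | 1380.84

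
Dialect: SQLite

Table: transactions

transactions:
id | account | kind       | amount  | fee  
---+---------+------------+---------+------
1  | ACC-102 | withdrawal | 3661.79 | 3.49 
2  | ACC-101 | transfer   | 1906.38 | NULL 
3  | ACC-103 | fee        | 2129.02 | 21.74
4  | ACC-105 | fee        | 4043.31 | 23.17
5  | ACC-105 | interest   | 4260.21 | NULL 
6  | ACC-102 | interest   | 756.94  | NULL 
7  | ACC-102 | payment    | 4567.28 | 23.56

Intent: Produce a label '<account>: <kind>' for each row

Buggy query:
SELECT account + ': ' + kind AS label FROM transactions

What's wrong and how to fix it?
Bug: SQLite uses || for string concatenation; + coerces text to numbers (yielding 0)

Fix: Use the || operator for string concatenation

Corrected query:
SELECT account || ': ' || kind AS label FROM transactions

Result:
label              
-------------------
ACC-102: withdrawal
ACC-101: transfer  
ACC-103: fee       
ACC-105: fee       
ACC-105: interest  
ACC-102: interest  
ACC-102: payment   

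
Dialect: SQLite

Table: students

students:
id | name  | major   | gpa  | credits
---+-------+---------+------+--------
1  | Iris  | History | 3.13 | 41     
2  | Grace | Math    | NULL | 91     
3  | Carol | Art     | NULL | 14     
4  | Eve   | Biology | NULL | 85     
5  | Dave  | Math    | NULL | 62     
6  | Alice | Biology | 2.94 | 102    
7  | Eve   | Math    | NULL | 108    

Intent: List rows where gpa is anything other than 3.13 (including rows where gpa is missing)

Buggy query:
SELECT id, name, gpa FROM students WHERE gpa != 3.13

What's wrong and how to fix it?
Bug: Inequality against NULL is unknown, not true; rows with NULL are dropped

Fix: Add an explicit OR gpa IS NULL to include the missing-value rows

Corrected query:
SELECT id, name, gpa FROM students WHERE gpa != 3.13 OR gpa IS NULL

Result:
id | name  | gpa 
---+-------+-----
2  | Grace | NULL
3  | Carol | NULL
4  | Eve   | NULL
5  | Dave  | NULL
6  | Alice | 2.94
7  | Eve   | NULL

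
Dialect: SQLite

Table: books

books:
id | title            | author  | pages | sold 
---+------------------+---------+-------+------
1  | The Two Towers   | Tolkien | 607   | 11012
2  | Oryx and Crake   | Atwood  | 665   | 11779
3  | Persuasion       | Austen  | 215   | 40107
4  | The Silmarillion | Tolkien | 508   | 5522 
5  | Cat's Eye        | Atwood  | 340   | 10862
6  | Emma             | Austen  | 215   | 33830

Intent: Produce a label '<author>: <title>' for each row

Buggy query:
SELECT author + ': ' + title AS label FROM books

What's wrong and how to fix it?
Bug: SQLite uses || for string concatenation; + coerces text to numbers (yielding 0)

Fix: Replace + with || to concatenate text

Corrected query:
SELECT author || ': ' || title AS label FROM books

Result:
label                    
-------------------------
Tolkien: The Two Towers  
Atwood: Oryx and Crake   
Austen: Persuasion       
Tolkien: The Silmarillion
Atwood: Cat's Eye        
Austen: Emma             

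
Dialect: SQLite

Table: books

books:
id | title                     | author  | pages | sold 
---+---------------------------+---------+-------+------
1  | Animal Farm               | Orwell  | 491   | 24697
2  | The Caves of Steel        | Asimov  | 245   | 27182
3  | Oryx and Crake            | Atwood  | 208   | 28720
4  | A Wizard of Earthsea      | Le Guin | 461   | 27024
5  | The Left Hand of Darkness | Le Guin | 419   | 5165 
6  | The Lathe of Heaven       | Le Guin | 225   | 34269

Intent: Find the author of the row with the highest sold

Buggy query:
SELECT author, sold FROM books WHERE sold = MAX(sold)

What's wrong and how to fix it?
Bug: MAX(sold) is an aggregate and cannot be used directly in WHERE

Fix: Use a subquery: WHERE sold = (SELECT MAX(sold) FROM books)

Corrected query:
SELECT author, sold FROM books WHERE sold = (SELECT MAX(sold) FROM books)

Result:
author  | sold 
--------+------
Le Guin | 34269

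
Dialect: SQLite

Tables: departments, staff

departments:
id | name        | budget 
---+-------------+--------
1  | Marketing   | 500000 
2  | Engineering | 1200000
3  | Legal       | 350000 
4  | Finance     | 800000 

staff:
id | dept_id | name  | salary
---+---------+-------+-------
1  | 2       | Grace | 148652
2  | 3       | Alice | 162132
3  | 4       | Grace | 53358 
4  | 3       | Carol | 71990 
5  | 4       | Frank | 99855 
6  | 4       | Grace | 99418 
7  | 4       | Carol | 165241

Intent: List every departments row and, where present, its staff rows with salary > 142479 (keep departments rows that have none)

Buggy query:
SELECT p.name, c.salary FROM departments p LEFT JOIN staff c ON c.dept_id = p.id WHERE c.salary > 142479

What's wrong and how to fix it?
Bug: A WHERE condition on the right-hand table after LEFT JOIN drops unmatched parents

Fix: Put 'c.salary > 142479' in the JOIN's ON clause instead of WHERE

Corrected query:
SELECT p.name, c.salary FROM departments p LEFT JOIN staff c ON c.dept_id = p.id AND c.salary > 142479

Result:
name        | salary
------------+-------
Marketing   | NULL  
Engineering | 148652
Legal       | 162132
Finance     | 165241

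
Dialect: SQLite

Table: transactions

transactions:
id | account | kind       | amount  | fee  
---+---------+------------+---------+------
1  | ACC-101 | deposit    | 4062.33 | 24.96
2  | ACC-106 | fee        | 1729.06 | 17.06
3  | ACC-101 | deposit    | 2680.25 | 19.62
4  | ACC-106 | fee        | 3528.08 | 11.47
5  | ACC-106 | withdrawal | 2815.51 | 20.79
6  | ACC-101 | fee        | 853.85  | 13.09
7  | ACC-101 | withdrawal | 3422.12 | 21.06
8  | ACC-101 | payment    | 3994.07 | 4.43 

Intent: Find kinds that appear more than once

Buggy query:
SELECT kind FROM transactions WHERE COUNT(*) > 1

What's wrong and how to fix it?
Bug: WHERE can't reference COUNT(*); aggregates are computed after WHERE

Fix: Group first, then use HAVING for the count condition

Corrected query:
SELECT kind FROM transactions GROUP BY kind HAVING COUNT(*) > 1

Result:
kind      
----------
deposit   
fee       
withdrawal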